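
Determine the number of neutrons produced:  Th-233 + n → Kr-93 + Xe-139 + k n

2

Conserve mass number: 234 = 93 + 139 + k, so k = 234 − 232 = 2.
Check atomic number: 90 = 36 + 54 + 0 = 90. ✓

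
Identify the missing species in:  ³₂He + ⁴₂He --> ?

Conserve mass number: 3 + 4 = A, so A = 7.
Conserve atomic number: 2 + 2 = Z, so Z = 4.
Z = 4 is beryllium, so the species is ⁷₄Be.

Be-7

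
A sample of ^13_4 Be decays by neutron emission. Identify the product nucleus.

Neutron emission: mass number changes by -1, atomic number by +0.
A: 13 − 1 = 12; Z: 4 = 4.
Z = 4 is beryllium, so the daughter is ^12_4 Be.

Be-12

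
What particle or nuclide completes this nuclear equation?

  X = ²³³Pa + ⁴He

Conserve mass number: A = 233 + 4, so A = 237.
Conserve atomic number: Z = 91 + 2, so Z = 93.
Z = 93 is neptunium, so the species is ²³⁷Np.

Np-237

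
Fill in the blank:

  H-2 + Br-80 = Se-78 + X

alpha particle

Conserve mass number: 2 + 80 = 78 + A, so A = 4.
Conserve atomic number: 1 + 35 = 34 + Z, so Z = 2.
A = 4 and Z = 2 is He-4 — an alpha particle.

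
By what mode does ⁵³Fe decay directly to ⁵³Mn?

ΔA = 53 − 53 = 0; ΔZ = 25 − 26 = -1.
A is unchanged and Z drops by 1 — a proton has become a neutron (β⁺ emission or electron capture).

beta-plus decay or electron capture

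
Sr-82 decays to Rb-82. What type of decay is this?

ΔA = 82 − 82 = 0; ΔZ = 37 − 38 = -1.
A is unchanged and Z drops by 1 — a proton has become a neutron (β⁺ emission or electron capture).

beta-plus decay or electron capture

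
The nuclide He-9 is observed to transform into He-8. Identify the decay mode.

neutron emission

ΔA = 8 − 9 = -1; ΔZ = 2 − 2 = +0.
A drops by 1 with Z unchanged — a neutron was emitted.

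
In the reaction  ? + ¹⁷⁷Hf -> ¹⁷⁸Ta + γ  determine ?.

Conserve mass number: A + 177 = 178 + 0, so A = 1.
Conserve atomic number: Z + 72 = 73 + 0, so Z = 1.
A = 1 and Z = 1 is ¹H — a proton.

proton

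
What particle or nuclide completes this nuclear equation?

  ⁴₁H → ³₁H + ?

Conserve mass number: 4 = 3 + A, so A = 1.
Conserve atomic number: 1 = 1 + Z, so Z = 0.
A = 1 and Z = 0 is ¹₀n — a neutron.

neutron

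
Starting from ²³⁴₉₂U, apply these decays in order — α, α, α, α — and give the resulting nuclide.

Po-218

Start: (A, Z) = (234, 92).
After α: (230, 90).
After α: (226, 88).
After α: (222, 86).
After α: (218, 84).
Z = 84 is polonium.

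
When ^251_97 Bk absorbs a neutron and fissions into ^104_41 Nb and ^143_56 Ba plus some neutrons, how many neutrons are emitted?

Conserve mass number: 252 = 104 + 143 + k, so k = 252 − 247 = 5.
Check atomic number: 97 = 41 + 56 + 0 = 97. ✓

5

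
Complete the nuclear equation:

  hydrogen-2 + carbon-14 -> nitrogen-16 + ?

gamma ray

Conserve mass number: 2 + 14 = 16 + A, so A = 0.
Conserve atomic number: 1 + 6 = 7 + Z, so Z = 0.
A = 0 and Z = 0 is γ — a gamma ray.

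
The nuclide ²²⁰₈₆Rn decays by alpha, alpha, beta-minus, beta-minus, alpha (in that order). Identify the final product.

Pb-208

Start: (A, Z) = (220, 86).
After α: (216, 84).
After α: (212, 82).
After β⁻: (212, 83).
After β⁻: (212, 84).
After α: (208, 82).
Z = 82 is lead.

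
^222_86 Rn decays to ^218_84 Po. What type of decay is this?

ΔA = 218 − 222 = -4; ΔZ = 84 − 86 = -2.
A drops by 4 and Z drops by 2 — the signature of alpha emission.

alpha decay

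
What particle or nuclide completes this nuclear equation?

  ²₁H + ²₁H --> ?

He-4

Conserve mass number: 2 + 2 = A, so A = 4.
Conserve atomic number: 1 + 1 = Z, so Z = 2.
A = 4 and Z = 2 is ⁴₂He — an alpha particle.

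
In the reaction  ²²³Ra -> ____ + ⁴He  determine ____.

Rn-219

Conserve mass number: 223 = A + 4, so A = 219.
Conserve atomic number: 88 = Z + 2, so Z = 86.
Z = 86 is radon, so the species is ²¹⁹Rn.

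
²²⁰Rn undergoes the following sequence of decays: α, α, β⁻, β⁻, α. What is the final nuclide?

Pb-208

Start: (A, Z) = (220, 86).
After α: (216, 84).
After α: (212, 82).
After β⁻: (212, 83).
After β⁻: (212, 84).
After α: (208, 82).
Z = 82 is lead.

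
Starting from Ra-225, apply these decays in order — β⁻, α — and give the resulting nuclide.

Fr-221

Start: (A, Z) = (225, 88).
After β⁻: (225, 89).
After α: (221, 87).
Z = 87 is francium.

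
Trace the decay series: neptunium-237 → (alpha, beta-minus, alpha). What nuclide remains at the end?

Th-229

Start: (A, Z) = (237, 93).
After α: (233, 91).
After β⁻: (233, 92).
After α: (229, 90).
Z = 90 is thorium.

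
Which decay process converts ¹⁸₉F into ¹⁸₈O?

ΔA = 18 − 18 = 0; ΔZ = 8 − 9 = -1.
A is unchanged and Z drops by 1 — a proton has become a neutron (β⁺ emission or electron capture).

beta-plus decay or electron capture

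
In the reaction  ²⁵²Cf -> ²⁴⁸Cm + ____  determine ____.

Conserve mass number: 252 = 248 + A, so A = 4.
Conserve atomic number: 98 = 96 + Z, so Z = 2.
A = 4 and Z = 2 is ⁴He — an alpha particle.

alpha particle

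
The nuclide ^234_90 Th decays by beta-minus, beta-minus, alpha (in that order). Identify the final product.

Start: (A, Z) = (234, 90).
After β⁻: (234, 91).
After β⁻: (234, 92).
After α: (230, 90).
Z = 90 is thorium.

Th-230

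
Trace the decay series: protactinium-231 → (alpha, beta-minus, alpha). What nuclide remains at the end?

Start: (A, Z) = (231, 91).
After α: (227, 89).
After β⁻: (227, 90).
After α: (223, 88).
Z = 88 is radium.

Ra-223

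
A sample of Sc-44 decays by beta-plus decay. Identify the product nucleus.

Beta-plus decay: mass number changes by +0, atomic number by -1.
A: 44 = 44; Z: 21 − 1 = 20.
Z = 20 is calcium, so the daughter is Ca-44.

Ca-44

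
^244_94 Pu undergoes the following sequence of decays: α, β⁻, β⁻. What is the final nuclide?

Start: (A, Z) = (244, 94).
After α: (240, 92).
After β⁻: (240, 93).
After β⁻: (240, 94).
Z = 94 is plutonium.

Pu-240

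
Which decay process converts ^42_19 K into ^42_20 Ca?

beta-minus decay

ΔA = 42 − 42 = 0; ΔZ = 20 − 19 = +1.
A is unchanged and Z rises by 1 — a neutron has become a proton (β⁻ decay).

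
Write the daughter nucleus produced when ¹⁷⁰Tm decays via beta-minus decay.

Yb-170

Beta-minus decay: mass number changes by +0, atomic number by +1.
A: 170 = 170; Z: 69 + 1 = 70.
Z = 70 is ytterbium, so the daughter is ¹⁷⁰Yb.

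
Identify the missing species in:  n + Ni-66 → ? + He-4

Fe-63

Conserve mass number: 1 + 66 = A + 4, so A = 63.
Conserve atomic number: 0 + 28 = Z + 2, so Z = 26.
Z = 26 is iron, so the species is Fe-63.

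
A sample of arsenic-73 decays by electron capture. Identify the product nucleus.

Electron capture: mass number changes by +0, atomic number by -1.
A: 73 = 73; Z: 33 − 1 = 32.
Z = 32 is germanium, so the daughter is germanium-73.

Ge-73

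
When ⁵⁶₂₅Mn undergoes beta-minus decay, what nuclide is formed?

Beta-minus decay: mass number changes by +0, atomic number by +1.
A: 56 = 56; Z: 25 + 1 = 26.
Z = 26 is iron, so the daughter is ⁵⁶₂₆Fe.

Fe-56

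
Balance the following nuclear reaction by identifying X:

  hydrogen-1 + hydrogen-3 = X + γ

Conserve mass number: 1 + 3 = A + 0, so A = 4.
Conserve atomic number: 1 + 1 = Z + 0, so Z = 2.
A = 4 and Z = 2 is helium-4 — an alpha particle.

He-4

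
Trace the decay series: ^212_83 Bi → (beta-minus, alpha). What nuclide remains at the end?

Pb-208

Start: (A, Z) = (212, 83).
After β⁻: (212, 84).
After α: (208, 82).
Z = 82 is lead.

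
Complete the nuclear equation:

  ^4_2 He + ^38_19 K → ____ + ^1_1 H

Conserve mass number: 4 + 38 = A + 1, so A = 41.
Conserve atomic number: 2 + 19 = Z + 1, so Z = 20.
Z = 20 is calcium, so the species is ^41_20 Ca.

Ca-41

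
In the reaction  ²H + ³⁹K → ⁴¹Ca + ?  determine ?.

Conserve mass number: 2 + 39 = 41 + A, so A = 0.
Conserve atomic number: 1 + 19 = 20 + Z, so Z = 0.
A = 0 and Z = 0 is γ — a gamma ray.

gamma ray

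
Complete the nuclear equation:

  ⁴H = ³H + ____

neutron

Conserve mass number: 4 = 3 + A, so A = 1.
Conserve atomic number: 1 = 1 + Z, so Z = 0.
A = 1 and Z = 0 is ¹n — a neutron.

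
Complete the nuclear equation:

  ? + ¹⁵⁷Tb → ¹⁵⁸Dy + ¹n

Conserve mass number: A + 157 = 158 + 1, so A = 2.
Conserve atomic number: Z + 65 = 66 + 0, so Z = 1.
A = 2 and Z = 1 is ²H — a deuteron.

deuteron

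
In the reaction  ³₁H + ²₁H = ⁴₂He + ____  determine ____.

neutron

Conserve mass number: 3 + 2 = 4 + A, so A = 1.
Conserve atomic number: 1 + 1 = 2 + Z, so Z = 0.
A = 1 and Z = 0 is ¹₀n — a neutron.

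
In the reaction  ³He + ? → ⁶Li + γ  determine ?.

triton

Conserve mass number: 3 + A = 6 + 0, so A = 3.
Conserve atomic number: 2 + Z = 3 + 0, so Z = 1.
A = 3 and Z = 1 is ³H — a triton.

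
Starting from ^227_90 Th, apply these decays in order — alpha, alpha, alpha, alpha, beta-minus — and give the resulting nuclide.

Bi-211

Start: (A, Z) = (227, 90).
After α: (223, 88).
After α: (219, 86).
After α: (215, 84).
After α: (211, 82).
After β⁻: (211, 83).
Z = 83 is bismuth.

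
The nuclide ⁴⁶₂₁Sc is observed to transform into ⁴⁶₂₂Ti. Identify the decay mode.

beta-minus decay

ΔA = 46 − 46 = 0; ΔZ = 22 − 21 = +1.
A is unchanged and Z rises by 1 — a neutron has become a proton (β⁻ decay).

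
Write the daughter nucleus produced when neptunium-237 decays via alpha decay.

Alpha decay: mass number changes by -4, atomic number by -2.
A: 237 − 4 = 233; Z: 93 − 2 = 91.
Z = 91 is protactinium, so the daughter is protactinium-233.

Pa-233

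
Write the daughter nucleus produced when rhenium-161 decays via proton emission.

Proton emission: mass number changes by -1, atomic number by -1.
A: 161 − 1 = 160; Z: 75 − 1 = 74.
Z = 74 is tungsten, so the daughter is tungsten-160.

W-160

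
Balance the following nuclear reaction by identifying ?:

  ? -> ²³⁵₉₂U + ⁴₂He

Pu-239

Conserve mass number: A = 235 + 4, so A = 239.
Conserve atomic number: Z = 92 + 2, so Z = 94.
Z = 94 is plutonium, so the species is ²³⁹₉₄Pu.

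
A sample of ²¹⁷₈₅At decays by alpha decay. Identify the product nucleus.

Alpha decay: mass number changes by -4, atomic number by -2.
A: 217 − 4 = 213; Z: 85 − 2 = 83.
Z = 83 is bismuth, so the daughter is ²¹³₈₃Bi.

Bi-213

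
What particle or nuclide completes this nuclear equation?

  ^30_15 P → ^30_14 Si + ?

positron

Conserve mass number: 30 = 30 + A, so A = 0.
Conserve atomic number: 15 = 14 + Z, so Z = 1.
A = 0 and Z = 1 is ^0_1 e — a positron.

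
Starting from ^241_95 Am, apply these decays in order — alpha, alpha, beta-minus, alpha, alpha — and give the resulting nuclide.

Ra-225

Start: (A, Z) = (241, 95).
After α: (237, 93).
After α: (233, 91).
After β⁻: (233, 92).
After α: (229, 90).
After α: (225, 88).
Z = 88 is radium.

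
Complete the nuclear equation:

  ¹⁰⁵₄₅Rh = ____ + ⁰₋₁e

Pd-105

Conserve mass number: 105 = A + 0, so A = 105.
Conserve atomic number: 45 = Z − 1, so Z = 46.
Z = 46 is palladium, so the species is ¹⁰⁵₄₆Pd.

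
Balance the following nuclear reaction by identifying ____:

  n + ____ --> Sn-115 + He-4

Te-118

Conserve mass number: 1 + A = 115 + 4, so A = 118.
Conserve atomic number: 0 + Z = 50 + 2, so Z = 52.
Z = 52 is tellurium, so the species is Te-118.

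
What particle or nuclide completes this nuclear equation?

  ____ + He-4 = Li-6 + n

triton

Conserve mass number: A + 4 = 6 + 1, so A = 3.
Conserve atomic number: Z + 2 = 3 + 0, so Z = 1.
A = 3 and Z = 1 is H-3 — a triton.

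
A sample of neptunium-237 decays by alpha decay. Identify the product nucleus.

Alpha decay: mass number changes by -4, atomic number by -2.
A: 237 − 4 = 233; Z: 93 − 2 = 91.
Z = 91 is protactinium, so the daughter is protactinium-233.

Pa-233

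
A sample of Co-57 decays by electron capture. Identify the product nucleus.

Electron capture: mass number changes by +0, atomic number by -1.
A: 57 = 57; Z: 27 − 1 = 26.
Z = 26 is iron, so the daughter is Fe-57.

Fe-57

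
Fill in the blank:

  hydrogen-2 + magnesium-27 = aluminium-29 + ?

gamma ray

Conserve mass number: 2 + 27 = 29 + A, so A = 0.
Conserve atomic number: 1 + 12 = 13 + Z, so Z = 0.
A = 0 and Z = 0 is γ — a gamma ray.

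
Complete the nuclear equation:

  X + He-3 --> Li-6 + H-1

alpha particle

Conserve mass number: A + 3 = 6 + 1, so A = 4.
Conserve atomic number: Z + 2 = 3 + 1, so Z = 2.
A = 4 and Z = 2 is He-4 — an alpha particle.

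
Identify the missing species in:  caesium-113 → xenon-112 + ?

proton

Conserve mass number: 113 = 112 + A, so A = 1.
Conserve atomic number: 55 = 54 + Z, so Z = 1.
A = 1 and Z = 1 is hydrogen-1 — a proton.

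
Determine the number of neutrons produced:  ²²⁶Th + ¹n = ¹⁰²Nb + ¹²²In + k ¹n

3

Conserve mass number: 227 = 102 + 122 + k, so k = 227 − 224 = 3.
Check atomic number: 90 = 41 + 49 + 0 = 90. ✓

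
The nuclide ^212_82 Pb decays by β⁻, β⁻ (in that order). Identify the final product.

Start: (A, Z) = (212, 82).
After β⁻: (212, 83).
After β⁻: (212, 84).
Z = 84 is polonium.

Po-212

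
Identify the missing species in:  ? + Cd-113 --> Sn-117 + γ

alpha particle

Conserve mass number: A + 113 = 117 + 0, so A = 4.
Conserve atomic number: Z + 48 = 50 + 0, so Z = 2.
A = 4 and Z = 2 is He-4 — an alpha particle.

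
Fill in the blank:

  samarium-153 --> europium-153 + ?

Conserve mass number: 153 = 153 + A, so A = 0.
Conserve atomic number: 62 = 63 + Z, so Z = -1.
A = 0 and Z = -1 is e⁻ — a beta-minus particle.

beta-minus particle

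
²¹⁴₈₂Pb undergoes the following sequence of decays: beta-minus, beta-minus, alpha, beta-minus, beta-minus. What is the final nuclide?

Po-210

Start: (A, Z) = (214, 82).
After β⁻: (214, 83).
After β⁻: (214, 84).
After α: (210, 82).
After β⁻: (210, 83).
After β⁻: (210, 84).
Z = 84 is polonium.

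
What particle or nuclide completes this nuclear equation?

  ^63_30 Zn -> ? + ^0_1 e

Conserve mass number: 63 = A + 0, so A = 63.
Conserve atomic number: 30 = Z + 1, so Z = 29.
Z = 29 is copper, so the species is ^63_29 Cu.

Cu-63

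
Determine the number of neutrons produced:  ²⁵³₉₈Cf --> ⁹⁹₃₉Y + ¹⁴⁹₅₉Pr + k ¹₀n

Conserve mass number: 253 = 99 + 149 + k, so k = 253 − 248 = 5.
Check atomic number: 98 = 39 + 59 + 0 = 98. ✓

5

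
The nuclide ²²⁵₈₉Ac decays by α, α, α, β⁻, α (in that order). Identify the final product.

Pb-209

Start: (A, Z) = (225, 89).
After α: (221, 87).
After α: (217, 85).
After α: (213, 83).
After β⁻: (213, 84).
After α: (209, 82).
Z = 82 is lead.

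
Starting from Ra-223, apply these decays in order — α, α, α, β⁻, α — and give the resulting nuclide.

Tl-207

Start: (A, Z) = (223, 88).
After α: (219, 86).
After α: (215, 84).
After α: (211, 82).
After β⁻: (211, 83).
After α: (207, 81).
Z = 81 is thallium.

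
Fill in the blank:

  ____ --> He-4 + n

Conserve mass number: A = 4 + 1, so A = 5.
Conserve atomic number: Z = 2 + 0, so Z = 2.
Z = 2 is helium, so the species is He-5.

He-5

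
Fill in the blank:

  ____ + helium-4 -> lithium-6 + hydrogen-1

Conserve mass number: A + 4 = 6 + 1, so A = 3.
Conserve atomic number: Z + 2 = 3 + 1, so Z = 2.
Z = 2 is helium, so the species is helium-3.

He-3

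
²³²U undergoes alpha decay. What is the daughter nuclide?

Alpha decay: mass number changes by -4, atomic number by -2.
A: 232 − 4 = 228; Z: 92 − 2 = 90.
Z = 90 is thorium, so the daughter is ²²⁸Th.

Th-228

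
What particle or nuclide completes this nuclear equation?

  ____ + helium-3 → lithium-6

Conserve mass number: A + 3 = 6, so A = 3.
Conserve atomic number: Z + 2 = 3, so Z = 1.
A = 3 and Z = 1 is hydrogen-3 — a triton.

triton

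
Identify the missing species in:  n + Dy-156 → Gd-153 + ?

alpha particle

Conserve mass number: 1 + 156 = 153 + A, so A = 4.
Conserve atomic number: 0 + 66 = 64 + Z, so Z = 2.
A = 4 and Z = 2 is He-4 — an alpha particle.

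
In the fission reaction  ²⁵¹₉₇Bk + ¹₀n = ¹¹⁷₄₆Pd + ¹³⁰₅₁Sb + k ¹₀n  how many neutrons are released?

Conserve mass number: 252 = 117 + 130 + k, so k = 252 − 247 = 5.
Check atomic number: 97 = 46 + 51 + 0 = 97. ✓

5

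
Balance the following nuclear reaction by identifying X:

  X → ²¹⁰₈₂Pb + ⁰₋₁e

Conserve mass number: A = 210 + 0, so A = 210.
Conserve atomic number: Z = 82 − 1, so Z = 81.
Z = 81 is thallium, so the species is ²¹⁰₈₁Tl.

Tl-210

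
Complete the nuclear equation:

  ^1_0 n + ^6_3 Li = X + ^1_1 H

He-6

Conserve mass number: 1 + 6 = A + 1, so A = 6.
Conserve atomic number: 0 + 3 = Z + 1, so Z = 2.
Z = 2 is helium, so the species is ^6_2 He.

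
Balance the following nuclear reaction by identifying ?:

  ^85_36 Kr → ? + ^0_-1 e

Conserve mass number: 85 = A + 0, so A = 85.
Conserve atomic number: 36 = Z − 1, so Z = 37.
Z = 37 is rubidium, so the species is ^85_37 Rb.

Rb-85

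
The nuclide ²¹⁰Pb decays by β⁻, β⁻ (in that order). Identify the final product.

Start: (A, Z) = (210, 82).
After β⁻: (210, 83).
After β⁻: (210, 84).
Z = 84 is polonium.

Po-210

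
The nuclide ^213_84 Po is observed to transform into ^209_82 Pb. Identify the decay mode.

ΔA = 209 − 213 = -4; ΔZ = 82 − 84 = -2.
A drops by 4 and Z drops by 2 — the signature of alpha emission.

alpha decay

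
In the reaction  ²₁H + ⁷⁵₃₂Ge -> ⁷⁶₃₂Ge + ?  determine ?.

Conserve mass number: 2 + 75 = 76 + A, so A = 1.
Conserve atomic number: 1 + 32 = 32 + Z, so Z = 1.
A = 1 and Z = 1 is ¹₁H — a proton.

proton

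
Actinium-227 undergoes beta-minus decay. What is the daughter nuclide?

Beta-minus decay: mass number changes by +0, atomic number by +1.
A: 227 = 227; Z: 89 + 1 = 90.
Z = 90 is thorium, so the daughter is thorium-227.

Th-227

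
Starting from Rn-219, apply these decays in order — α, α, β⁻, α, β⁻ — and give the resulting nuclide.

Start: (A, Z) = (219, 86).
After α: (215, 84).
After α: (211, 82).
After β⁻: (211, 83).
After α: (207, 81).
After β⁻: (207, 82).
Z = 82 is lead.

Pb-207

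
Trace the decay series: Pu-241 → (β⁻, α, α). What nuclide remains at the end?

Pa-233

Start: (A, Z) = (241, 94).
After β⁻: (241, 95).
After α: (237, 93).
After α: (233, 91).
Z = 91 is protactinium.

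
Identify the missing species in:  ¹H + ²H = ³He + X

Conserve mass number: 1 + 2 = 3 + A, so A = 0.
Conserve atomic number: 1 + 1 = 2 + Z, so Z = 0.
A = 0 and Z = 0 is γ — a gamma ray.

gamma ray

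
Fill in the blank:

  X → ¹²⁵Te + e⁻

Conserve mass number: A = 125 + 0, so A = 125.
Conserve atomic number: Z = 52 − 1, so Z = 51.
Z = 51 is antimony, so the species is ¹²⁵Sb.

Sb-125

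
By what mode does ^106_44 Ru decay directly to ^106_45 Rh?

beta-minus decay

ΔA = 106 − 106 = 0; ΔZ = 45 − 44 = +1.
A is unchanged and Z rises by 1 — a neutron has become a proton (β⁻ decay).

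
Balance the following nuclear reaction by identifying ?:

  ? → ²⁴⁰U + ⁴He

Conserve mass number: A = 240 + 4, so A = 244.
Conserve atomic number: Z = 92 + 2, so Z = 94.
Z = 94 is plutonium, so the species is ²⁴⁴Pu.

Pu-244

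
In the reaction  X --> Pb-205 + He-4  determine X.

Po-209

Conserve mass number: A = 205 + 4, so A = 209.
Conserve atomic number: Z = 82 + 2, so Z = 84.
Z = 84 is polonium, so the species is Po-209.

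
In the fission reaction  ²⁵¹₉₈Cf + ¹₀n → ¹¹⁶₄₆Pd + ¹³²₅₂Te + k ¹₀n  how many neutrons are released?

Conserve mass number: 252 = 116 + 132 + k, so k = 252 − 248 = 4.
Check atomic number: 98 = 46 + 52 + 0 = 98. ✓

4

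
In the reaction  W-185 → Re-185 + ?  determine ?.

Conserve mass number: 185 = 185 + A, so A = 0.
Conserve atomic number: 74 = 75 + Z, so Z = -1.
A = 0 and Z = -1 is e⁻ — a beta-minus particle.

beta-minus particle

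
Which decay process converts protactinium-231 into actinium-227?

ΔA = 227 − 231 = -4; ΔZ = 89 − 91 = -2.
A drops by 4 and Z drops by 2 — the signature of alpha emission.

alpha decay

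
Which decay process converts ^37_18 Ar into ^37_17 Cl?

beta-plus decay or electron capture

ΔA = 37 − 37 = 0; ΔZ = 17 − 18 = -1.
A is unchanged and Z drops by 1 — a proton has become a neutron (β⁺ emission or electron capture).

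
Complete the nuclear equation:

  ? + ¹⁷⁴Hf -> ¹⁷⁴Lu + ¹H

Conserve mass number: A + 174 = 174 + 1, so A = 1.
Conserve atomic number: Z + 72 = 71 + 1, so Z = 0.
A = 1 and Z = 0 is ¹n — a neutron.

neutron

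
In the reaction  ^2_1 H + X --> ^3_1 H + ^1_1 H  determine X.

deuteron

Conserve mass number: 2 + A = 3 + 1, so A = 2.
Conserve atomic number: 1 + Z = 1 + 1, so Z = 1.
A = 2 and Z = 1 is ^2_1 H — a deuteron.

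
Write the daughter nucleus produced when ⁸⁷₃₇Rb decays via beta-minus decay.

Sr-87

Beta-minus decay: mass number changes by +0, atomic number by +1.
A: 87 = 87; Z: 37 + 1 = 38.
Z = 38 is strontium, so the daughter is ⁸⁷₃₈Sr.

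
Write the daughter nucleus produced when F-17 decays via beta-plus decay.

O-17

Beta-plus decay: mass number changes by +0, atomic number by -1.
A: 17 = 17; Z: 9 − 1 = 8.
Z = 8 is oxygen, so the daughter is O-17.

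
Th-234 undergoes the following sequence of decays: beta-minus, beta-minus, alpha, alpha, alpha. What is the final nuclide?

Rn-222

Start: (A, Z) = (234, 90).
After β⁻: (234, 91).
After β⁻: (234, 92).
After α: (230, 90).
After α: (226, 88).
After α: (222, 86).
Z = 86 is radon.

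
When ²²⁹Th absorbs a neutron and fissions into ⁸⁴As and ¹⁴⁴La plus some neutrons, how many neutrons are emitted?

2

Conserve mass number: 230 = 84 + 144 + k, so k = 230 − 228 = 2.
Check atomic number: 90 = 33 + 57 + 0 = 90. ✓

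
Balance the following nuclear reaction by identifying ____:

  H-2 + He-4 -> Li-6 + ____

gamma ray

Conserve mass number: 2 + 4 = 6 + A, so A = 0.
Conserve atomic number: 1 + 2 = 3 + Z, so Z = 0.
A = 0 and Z = 0 is γ — a gamma ray.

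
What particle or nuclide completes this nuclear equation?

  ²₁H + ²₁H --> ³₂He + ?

neutron

Conserve mass number: 2 + 2 = 3 + A, so A = 1.
Conserve atomic number: 1 + 1 = 2 + Z, so Z = 0.
A = 1 and Z = 0 is ¹₀n — a neutron.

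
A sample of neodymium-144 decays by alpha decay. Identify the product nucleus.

Alpha decay: mass number changes by -4, atomic number by -2.
A: 144 − 4 = 140; Z: 60 − 2 = 58.
Z = 58 is cerium, so the daughter is cerium-140.

Ce-140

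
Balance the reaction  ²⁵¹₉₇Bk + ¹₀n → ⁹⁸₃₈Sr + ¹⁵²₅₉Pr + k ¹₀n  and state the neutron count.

2

Conserve mass number: 252 = 98 + 152 + k, so k = 252 − 250 = 2.
Check atomic number: 97 = 38 + 59 + 0 = 97. ✓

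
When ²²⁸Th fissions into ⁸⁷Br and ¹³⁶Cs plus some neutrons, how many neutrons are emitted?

Conserve mass number: 228 = 87 + 136 + k, so k = 228 − 223 = 5.
Check atomic number: 90 = 35 + 55 + 0 = 90. ✓

5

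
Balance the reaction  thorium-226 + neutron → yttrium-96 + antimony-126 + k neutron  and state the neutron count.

5

Conserve mass number: 227 = 96 + 126 + k, so k = 227 − 222 = 5.
Check atomic number: 90 = 39 + 51 + 0 = 90. ✓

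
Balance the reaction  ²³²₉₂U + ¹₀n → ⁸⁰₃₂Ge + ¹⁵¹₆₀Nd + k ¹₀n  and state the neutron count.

2

Conserve mass number: 233 = 80 + 151 + k, so k = 233 − 231 = 2.
Check atomic number: 92 = 32 + 60 + 0 = 92. ✓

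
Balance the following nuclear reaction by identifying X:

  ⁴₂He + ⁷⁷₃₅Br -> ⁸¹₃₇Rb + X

Conserve mass number: 4 + 77 = 81 + A, so A = 0.
Conserve atomic number: 2 + 35 = 37 + Z, so Z = 0.
A = 0 and Z = 0 is ⁰₀γ — a gamma ray.

gamma ray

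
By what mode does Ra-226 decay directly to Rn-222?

ΔA = 222 − 226 = -4; ΔZ = 86 − 88 = -2.
A drops by 4 and Z drops by 2 — the signature of alpha emission.

alpha decay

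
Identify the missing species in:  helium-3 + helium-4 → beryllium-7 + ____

Conserve mass number: 3 + 4 = 7 + A, so A = 0.
Conserve atomic number: 2 + 2 = 4 + Z, so Z = 0.
A = 0 and Z = 0 is γ — a gamma ray.

gamma ray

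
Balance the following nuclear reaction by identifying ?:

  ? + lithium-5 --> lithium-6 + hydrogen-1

Conserve mass number: A + 5 = 6 + 1, so A = 2.
Conserve atomic number: Z + 3 = 3 + 1, so Z = 1.
A = 2 and Z = 1 is hydrogen-2 — a deuteron.

deuteron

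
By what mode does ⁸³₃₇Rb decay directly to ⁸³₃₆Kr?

beta-plus decay or electron capture

ΔA = 83 − 83 = 0; ΔZ = 36 − 37 = -1.
A is unchanged and Z drops by 1 — a proton has become a neutron (β⁺ emission or electron capture).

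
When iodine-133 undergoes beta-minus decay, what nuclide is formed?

Beta-minus decay: mass number changes by +0, atomic number by +1.
A: 133 = 133; Z: 53 + 1 = 54.
Z = 54 is xenon, so the daughter is xenon-133.

Xe-133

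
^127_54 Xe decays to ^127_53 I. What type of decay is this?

beta-plus decay or electron capture

ΔA = 127 − 127 = 0; ΔZ = 53 − 54 = -1.
A is unchanged and Z drops by 1 — a proton has become a neutron (β⁺ emission or electron capture).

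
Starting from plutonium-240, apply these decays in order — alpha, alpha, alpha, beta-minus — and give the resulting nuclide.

Ac-228

Start: (A, Z) = (240, 94).
After α: (236, 92).
After α: (232, 90).
After α: (228, 88).
After β⁻: (228, 89).
Z = 89 is actinium.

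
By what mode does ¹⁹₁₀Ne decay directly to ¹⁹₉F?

beta-plus decay or electron capture

ΔA = 19 − 19 = 0; ΔZ = 9 − 10 = -1.
A is unchanged and Z drops by 1 — a proton has become a neutron (β⁺ emission or electron capture).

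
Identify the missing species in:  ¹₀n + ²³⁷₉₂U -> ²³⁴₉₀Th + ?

Conserve mass number: 1 + 237 = 234 + A, so A = 4.
Conserve atomic number: 0 + 92 = 90 + Z, so Z = 2.
A = 4 and Z = 2 is ⁴₂He — an alpha particle.

alpha particle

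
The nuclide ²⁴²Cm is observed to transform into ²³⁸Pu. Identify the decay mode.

ΔA = 238 − 242 = -4; ΔZ = 94 − 96 = -2.
A drops by 4 and Z drops by 2 — the signature of alpha emission.

alpha decay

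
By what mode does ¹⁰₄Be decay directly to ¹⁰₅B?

beta-minus decay

ΔA = 10 − 10 = 0; ΔZ = 5 − 4 = +1.
A is unchanged and Z rises by 1 — a neutron has become a proton (β⁻ decay).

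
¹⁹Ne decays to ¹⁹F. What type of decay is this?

ΔA = 19 − 19 = 0; ΔZ = 9 − 10 = -1.
A is unchanged and Z drops by 1 — a proton has become a neutron (β⁺ emission or electron capture).

beta-plus decay or electron capture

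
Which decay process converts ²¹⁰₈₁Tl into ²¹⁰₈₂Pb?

beta-minus decay

ΔA = 210 − 210 = 0; ΔZ = 82 − 81 = +1.
A is unchanged and Z rises by 1 — a neutron has become a proton (β⁻ decay).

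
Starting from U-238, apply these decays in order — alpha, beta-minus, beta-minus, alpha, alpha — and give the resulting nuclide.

Ra-226

Start: (A, Z) = (238, 92).
After α: (234, 90).
After β⁻: (234, 91).
After β⁻: (234, 92).
After α: (230, 90).
After α: (226, 88).
Z = 88 is radium.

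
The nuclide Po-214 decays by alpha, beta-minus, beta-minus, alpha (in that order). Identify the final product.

Pb-206

Start: (A, Z) = (214, 84).
After α: (210, 82).
After β⁻: (210, 83).
After β⁻: (210, 84).
After α: (206, 82).
Z = 82 is lead.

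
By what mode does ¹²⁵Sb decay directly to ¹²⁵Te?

beta-minus decay

ΔA = 125 − 125 = 0; ΔZ = 52 − 51 = +1.
A is unchanged and Z rises by 1 — a neutron has become a proton (β⁻ decay).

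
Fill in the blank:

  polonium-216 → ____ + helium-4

Pb-212

Conserve mass number: 216 = A + 4, so A = 212.
Conserve atomic number: 84 = Z + 2, so Z = 82.
Z = 82 is lead, so the species is lead-212.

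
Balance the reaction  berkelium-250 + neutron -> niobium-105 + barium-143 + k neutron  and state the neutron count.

3

Conserve mass number: 251 = 105 + 143 + k, so k = 251 − 248 = 3.
Check atomic number: 97 = 41 + 56 + 0 = 97. ✓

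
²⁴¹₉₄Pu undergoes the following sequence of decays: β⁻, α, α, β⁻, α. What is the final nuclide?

Start: (A, Z) = (241, 94).
After β⁻: (241, 95).
After α: (237, 93).
After α: (233, 91).
After β⁻: (233, 92).
After α: (229, 90).
Z = 90 is thorium.

Th-229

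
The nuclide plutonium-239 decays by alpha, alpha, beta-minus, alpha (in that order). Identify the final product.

Ac-227

Start: (A, Z) = (239, 94).
After α: (235, 92).
After α: (231, 90).
After β⁻: (231, 91).
After α: (227, 89).
Z = 89 is actinium.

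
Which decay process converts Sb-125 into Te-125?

ΔA = 125 − 125 = 0; ΔZ = 52 − 51 = +1.
A is unchanged and Z rises by 1 — a neutron has become a proton (β⁻ decay).

beta-minus decay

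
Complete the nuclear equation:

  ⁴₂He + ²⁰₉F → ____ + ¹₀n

Na-23

Conserve mass number: 4 + 20 = A + 1, so A = 23.
Conserve atomic number: 2 + 9 = Z + 0, so Z = 11.
Z = 11 is sodium, so the species is ²³₁₁Na.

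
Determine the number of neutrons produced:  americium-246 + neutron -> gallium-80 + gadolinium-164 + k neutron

Conserve mass number: 247 = 80 + 164 + k, so k = 247 − 244 = 3.
Check atomic number: 95 = 31 + 64 + 0 = 95. ✓

3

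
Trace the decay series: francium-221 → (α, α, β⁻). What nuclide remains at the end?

Start: (A, Z) = (221, 87).
After α: (217, 85).
After α: (213, 83).
After β⁻: (213, 84).
Z = 84 is polonium.

Po-213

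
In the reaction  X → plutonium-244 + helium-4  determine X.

Conserve mass number: A = 244 + 4, so A = 248.
Conserve atomic number: Z = 94 + 2, so Z = 96.
Z = 96 is curium, so the species is curium-248.

Cm-248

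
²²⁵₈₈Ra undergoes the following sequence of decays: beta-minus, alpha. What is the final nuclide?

Start: (A, Z) = (225, 88).
After β⁻: (225, 89).
After α: (221, 87).
Z = 87 is francium.

Fr-221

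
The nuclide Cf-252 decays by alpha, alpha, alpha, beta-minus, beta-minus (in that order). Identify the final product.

Pu-240

Start: (A, Z) = (252, 98).
After α: (248, 96).
After α: (244, 94).
After α: (240, 92).
After β⁻: (240, 93).
After β⁻: (240, 94).
Z = 94 is plutonium.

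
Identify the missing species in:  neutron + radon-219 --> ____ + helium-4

Po-216

Conserve mass number: 1 + 219 = A + 4, so A = 216.
Conserve atomic number: 0 + 86 = Z + 2, so Z = 84.
Z = 84 is polonium, so the species is polonium-216.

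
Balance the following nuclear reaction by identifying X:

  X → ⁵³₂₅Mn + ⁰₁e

Conserve mass number: A = 53 + 0, so A = 53.
Conserve atomic number: Z = 25 + 1, so Z = 26.
Z = 26 is iron, so the species is ⁵³₂₆Fe.

Fe-53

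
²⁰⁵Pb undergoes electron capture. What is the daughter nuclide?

Electron capture: mass number changes by +0, atomic number by -1.
A: 205 = 205; Z: 82 − 1 = 81.
Z = 81 is thallium, so the daughter is ²⁰⁵Tl.

Tl-205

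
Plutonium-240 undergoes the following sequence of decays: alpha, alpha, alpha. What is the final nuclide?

Ra-228

Start: (A, Z) = (240, 94).
After α: (236, 92).
After α: (232, 90).
After α: (228, 88).
Z = 88 is radium.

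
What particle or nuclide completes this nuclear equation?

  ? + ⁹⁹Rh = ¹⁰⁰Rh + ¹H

Conserve mass number: A + 99 = 100 + 1, so A = 2.
Conserve atomic number: Z + 45 = 45 + 1, so Z = 1.
A = 2 and Z = 1 is ²H — a deuteron.

deuteron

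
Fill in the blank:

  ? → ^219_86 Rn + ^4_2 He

Ra-223

Conserve mass number: A = 219 + 4, so A = 223.
Conserve atomic number: Z = 86 + 2, so Z = 88.
Z = 88 is radium, so the species is ^223_88 Ra.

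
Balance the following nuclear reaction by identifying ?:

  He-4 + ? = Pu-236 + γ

Conserve mass number: 4 + A = 236 + 0, so A = 232.
Conserve atomic number: 2 + Z = 94 + 0, so Z = 92.
Z = 92 is uranium, so the species is U-232.

U-232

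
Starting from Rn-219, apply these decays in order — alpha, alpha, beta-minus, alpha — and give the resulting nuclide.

Start: (A, Z) = (219, 86).
After α: (215, 84).
After α: (211, 82).
After β⁻: (211, 83).
After α: (207, 81).
Z = 81 is thallium.

Tl-207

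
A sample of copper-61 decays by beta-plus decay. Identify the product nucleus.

Beta-plus decay: mass number changes by +0, atomic number by -1.
A: 61 = 61; Z: 29 − 1 = 28.
Z = 28 is nickel, so the daughter is nickel-61.

Ni-61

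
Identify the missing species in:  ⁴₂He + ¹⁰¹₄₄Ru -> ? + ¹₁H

Rh-104

Conserve mass number: 4 + 101 = A + 1, so A = 104.
Conserve atomic number: 2 + 44 = Z + 1, so Z = 45.
Z = 45 is rhodium, so the species is ¹⁰⁴₄₅Rh.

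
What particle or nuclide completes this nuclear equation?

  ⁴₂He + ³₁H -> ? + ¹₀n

Conserve mass number: 4 + 3 = A + 1, so A = 6.
Conserve atomic number: 2 + 1 = Z + 0, so Z = 3.
Z = 3 is lithium, so the species is ⁶₃Li.

Li-6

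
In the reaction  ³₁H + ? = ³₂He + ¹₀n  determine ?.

Conserve mass number: 3 + A = 3 + 1, so A = 1.
Conserve atomic number: 1 + Z = 2 + 0, so Z = 1.
A = 1 and Z = 1 is ¹₁H — a proton.

proton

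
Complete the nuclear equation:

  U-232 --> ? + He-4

Conserve mass number: 232 = A + 4, so A = 228.
Conserve atomic number: 92 = Z + 2, so Z = 90.
Z = 90 is thorium, so the species is Th-228.

Th-228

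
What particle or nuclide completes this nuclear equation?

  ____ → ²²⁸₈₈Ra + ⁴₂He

Conserve mass number: A = 228 + 4, so A = 232.
Conserve atomic number: Z = 88 + 2, so Z = 90.
Z = 90 is thorium, so the species is ²³²₉₀Th.

Th-232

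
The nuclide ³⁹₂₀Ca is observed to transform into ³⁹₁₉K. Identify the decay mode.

beta-plus decay or electron capture

ΔA = 39 − 39 = 0; ΔZ = 19 − 20 = -1.
A is unchanged and Z drops by 1 — a proton has become a neutron (β⁺ emission or electron capture).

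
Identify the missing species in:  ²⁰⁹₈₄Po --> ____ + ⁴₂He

Conserve mass number: 209 = A + 4, so A = 205.
Conserve atomic number: 84 = Z + 2, so Z = 82.
Z = 82 is lead, so the species is ²⁰⁵₈₂Pb.

Pb-205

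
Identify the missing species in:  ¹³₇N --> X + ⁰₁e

C-13

Conserve mass number: 13 = A + 0, so A = 13.
Conserve atomic number: 7 = Z + 1, so Z = 6.
Z = 6 is carbon, so the species is ¹³₆C.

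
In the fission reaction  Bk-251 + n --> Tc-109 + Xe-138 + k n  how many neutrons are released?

5

Conserve mass number: 252 = 109 + 138 + k, so k = 252 − 247 = 5.
Check atomic number: 97 = 43 + 54 + 0 = 97. ✓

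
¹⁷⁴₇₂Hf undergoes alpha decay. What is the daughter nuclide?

Yb-170

Alpha decay: mass number changes by -4, atomic number by -2.
A: 174 − 4 = 170; Z: 72 − 2 = 70.
Z = 70 is ytterbium, so the daughter is ¹⁷⁰₇₀Yb.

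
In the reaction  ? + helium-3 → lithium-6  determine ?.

Conserve mass number: A + 3 = 6, so A = 3.
Conserve atomic number: Z + 2 = 3, so Z = 1.
A = 3 and Z = 1 is hydrogen-3 — a triton.

triton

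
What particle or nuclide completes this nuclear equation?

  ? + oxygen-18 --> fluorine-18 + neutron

Conserve mass number: A + 18 = 18 + 1, so A = 1.
Conserve atomic number: Z + 8 = 9 + 0, so Z = 1.
A = 1 and Z = 1 is hydrogen-1 — a proton.

proton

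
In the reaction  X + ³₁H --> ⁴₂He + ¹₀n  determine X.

deuteron

Conserve mass number: A + 3 = 4 + 1, so A = 2.
Conserve atomic number: Z + 1 = 2 + 0, so Z = 1.
A = 2 and Z = 1 is ²₁H — a deuteron.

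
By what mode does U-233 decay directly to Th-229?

alpha decay

ΔA = 229 − 233 = -4; ΔZ = 90 − 92 = -2.
A drops by 4 and Z drops by 2 — the signature of alpha emission.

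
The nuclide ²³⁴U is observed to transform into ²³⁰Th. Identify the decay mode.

ΔA = 230 − 234 = -4; ΔZ = 90 − 92 = -2.
A drops by 4 and Z drops by 2 — the signature of alpha emission.

alpha decay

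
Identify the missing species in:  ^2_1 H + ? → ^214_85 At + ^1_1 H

Conserve mass number: 2 + A = 214 + 1, so A = 213.
Conserve atomic number: 1 + Z = 85 + 1, so Z = 85.
Z = 85 is astatine, so the species is ^213_85 At.

At-213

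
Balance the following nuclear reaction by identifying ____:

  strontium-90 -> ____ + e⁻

Conserve mass number: 90 = A + 0, so A = 90.
Conserve atomic number: 38 = Z − 1, so Z = 39.
Z = 39 is yttrium, so the species is yttrium-90.

Y-90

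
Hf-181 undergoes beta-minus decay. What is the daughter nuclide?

Ta-181

Beta-minus decay: mass number changes by +0, atomic number by +1.
A: 181 = 181; Z: 72 + 1 = 73.
Z = 73 is tantalum, so the daughter is Ta-181.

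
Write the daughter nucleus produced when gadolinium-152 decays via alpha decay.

Sm-148

Alpha decay: mass number changes by -4, atomic number by -2.
A: 152 − 4 = 148; Z: 64 − 2 = 62.
Z = 62 is samarium, so the daughter is samarium-148.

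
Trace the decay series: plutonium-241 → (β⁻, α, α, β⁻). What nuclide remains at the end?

U-233

Start: (A, Z) = (241, 94).
After β⁻: (241, 95).
After α: (237, 93).
After α: (233, 91).
After β⁻: (233, 92).
Z = 92 is uranium.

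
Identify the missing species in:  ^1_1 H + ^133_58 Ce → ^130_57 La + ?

alpha particle

Conserve mass number: 1 + 133 = 130 + A, so A = 4.
Conserve atomic number: 1 + 58 = 57 + Z, so Z = 2.
A = 4 and Z = 2 is ^4_2 He — an alpha particle.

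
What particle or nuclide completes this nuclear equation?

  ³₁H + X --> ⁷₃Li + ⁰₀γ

Conserve mass number: 3 + A = 7 + 0, so A = 4.
Conserve atomic number: 1 + Z = 3 + 0, so Z = 2.
A = 4 and Z = 2 is ⁴₂He — an alpha particle.

alpha particle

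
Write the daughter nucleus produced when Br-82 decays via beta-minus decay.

Kr-82

Beta-minus decay: mass number changes by +0, atomic number by +1.
A: 82 = 82; Z: 35 + 1 = 36.
Z = 36 is krypton, so the daughter is Kr-82.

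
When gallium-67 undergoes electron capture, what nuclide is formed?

Electron capture: mass number changes by +0, atomic number by -1.
A: 67 = 67; Z: 31 − 1 = 30.
Z = 30 is zinc, so the daughter is zinc-67.

Zn-67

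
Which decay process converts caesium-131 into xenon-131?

beta-plus decay or electron capture

ΔA = 131 − 131 = 0; ΔZ = 54 − 55 = -1.
A is unchanged and Z drops by 1 — a proton has become a neutron (β⁺ emission or electron capture).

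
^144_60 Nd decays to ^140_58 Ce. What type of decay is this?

ΔA = 140 − 144 = -4; ΔZ = 58 − 60 = -2.
A drops by 4 and Z drops by 2 — the signature of alpha emission.

alpha decay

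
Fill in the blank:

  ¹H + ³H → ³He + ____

Conserve mass number: 1 + 3 = 3 + A, so A = 1.
Conserve atomic number: 1 + 1 = 2 + Z, so Z = 0.
A = 1 and Z = 0 is ¹n — a neutron.

neutron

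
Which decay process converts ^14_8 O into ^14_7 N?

beta-plus decay or electron capture

ΔA = 14 − 14 = 0; ΔZ = 7 − 8 = -1.
A is unchanged and Z drops by 1 — a proton has become a neutron (β⁺ emission or electron capture).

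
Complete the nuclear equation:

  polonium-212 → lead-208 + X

Conserve mass number: 212 = 208 + A, so A = 4.
Conserve atomic number: 84 = 82 + Z, so Z = 2.
A = 4 and Z = 2 is helium-4 — an alpha particle.

alpha particle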